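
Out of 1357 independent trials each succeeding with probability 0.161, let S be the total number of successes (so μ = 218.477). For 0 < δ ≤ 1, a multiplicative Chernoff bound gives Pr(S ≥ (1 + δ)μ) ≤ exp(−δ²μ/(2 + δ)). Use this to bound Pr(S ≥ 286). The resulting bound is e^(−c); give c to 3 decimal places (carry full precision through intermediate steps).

9.038

Write 286 = (1 + δ)μ, so δ = 286/218.477 − 1 = 0.3090623…
Then the exponent is δ²μ/(2 + δ) = (286 − μ)² / (μ·(2 + δ)) = 9.037787.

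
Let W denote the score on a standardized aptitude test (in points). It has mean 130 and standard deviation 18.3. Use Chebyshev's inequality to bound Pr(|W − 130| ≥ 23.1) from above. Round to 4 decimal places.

0.6276

Chebyshev: Pr(|W − μ| ≥ t) ≤ Var(W)/t².
Var(W) = σ² = 18.3² = 334.89.
Bound = 334.89 / 533.61 = 0.6276.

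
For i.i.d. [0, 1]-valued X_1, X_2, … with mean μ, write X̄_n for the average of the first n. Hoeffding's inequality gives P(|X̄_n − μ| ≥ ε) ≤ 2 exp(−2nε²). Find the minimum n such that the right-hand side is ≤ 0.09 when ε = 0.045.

766

Require 2·exp(−2nε²) ≤ 0.09, i.e. 2nε² ≥ ln(2/0.09) = 3.101093.
So n ≥ 3.101093 / (2·0.045²) = 765.702.
The smallest integer n is 766.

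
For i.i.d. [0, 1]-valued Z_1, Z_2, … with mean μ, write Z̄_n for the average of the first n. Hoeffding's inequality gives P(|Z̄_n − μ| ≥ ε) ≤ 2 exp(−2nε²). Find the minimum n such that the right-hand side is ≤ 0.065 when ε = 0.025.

Require 2·exp(−2nε²) ≤ 0.065, i.e. 2nε² ≥ ln(2/0.065) = 3.426515.
So n ≥ 3.426515 / (2·0.025²) = 2741.212.
The smallest integer n is 2742.

2742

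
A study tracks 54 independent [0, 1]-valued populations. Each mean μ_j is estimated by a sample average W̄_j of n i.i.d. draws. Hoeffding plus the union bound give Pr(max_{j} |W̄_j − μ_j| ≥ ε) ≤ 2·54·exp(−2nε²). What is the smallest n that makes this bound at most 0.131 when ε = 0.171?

Need 2·54·exp(−2nε²) ≤ 0.131, i.e. exp(−2nε²) ≤ 0.131/108.
So 2nε² ≥ ln(108/0.131) = 6.714689.
Hence n ≥ 6.714689/(2·0.171²) = 114.816.
The smallest integer n is 115.

115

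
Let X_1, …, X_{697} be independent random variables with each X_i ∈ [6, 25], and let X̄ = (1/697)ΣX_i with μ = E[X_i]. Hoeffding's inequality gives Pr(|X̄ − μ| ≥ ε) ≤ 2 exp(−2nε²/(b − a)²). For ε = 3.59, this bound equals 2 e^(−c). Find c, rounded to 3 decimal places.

c = 2nε²/(b − a)² = 2·697·3.59² / 19² = 49.7673.

49.767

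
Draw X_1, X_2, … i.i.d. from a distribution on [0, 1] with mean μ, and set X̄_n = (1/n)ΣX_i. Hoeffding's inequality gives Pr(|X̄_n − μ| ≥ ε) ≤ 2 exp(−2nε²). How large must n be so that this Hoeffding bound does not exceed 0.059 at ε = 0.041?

1048

Require 2·exp(−2nε²) ≤ 0.059, i.e. 2nε² ≥ ln(2/0.059) = 3.523365.
So n ≥ 3.523365 / (2·0.041²) = 1047.997.
The smallest integer n is 1048.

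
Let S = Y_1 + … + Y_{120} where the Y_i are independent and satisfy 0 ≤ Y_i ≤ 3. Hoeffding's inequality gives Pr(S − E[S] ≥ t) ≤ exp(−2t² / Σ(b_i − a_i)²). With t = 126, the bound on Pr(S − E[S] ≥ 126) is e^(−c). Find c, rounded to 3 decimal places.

Σ(b_i − a_i)² = 120·(3)² = 1080.
c = 2t²/1080 = 2·126²/1080 = 29.4000.

29.400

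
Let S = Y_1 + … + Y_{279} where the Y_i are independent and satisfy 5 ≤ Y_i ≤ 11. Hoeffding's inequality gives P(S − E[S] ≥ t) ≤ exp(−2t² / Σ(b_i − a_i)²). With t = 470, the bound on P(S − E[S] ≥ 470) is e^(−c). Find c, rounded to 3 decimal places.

43.986

Σ(b_i − a_i)² = 279·(6)² = 10044.
c = 2t²/10044 = 2·470²/10044 = 43.9865.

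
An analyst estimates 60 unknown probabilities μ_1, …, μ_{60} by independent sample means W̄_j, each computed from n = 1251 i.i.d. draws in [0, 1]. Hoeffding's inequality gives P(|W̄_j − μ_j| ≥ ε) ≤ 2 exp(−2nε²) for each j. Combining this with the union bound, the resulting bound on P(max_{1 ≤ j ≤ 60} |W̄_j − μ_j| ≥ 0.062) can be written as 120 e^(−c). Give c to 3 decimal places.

Union bound over the 60 events: P(max_{1 ≤ j ≤ 60} |W̄_j − μ_j| ≥ 0.062) ≤ 60·2·exp(−2nε²) = 120 exp(−2·1251·0.062²).
So c = 2·1251·0.062² = 9.6177.

9.618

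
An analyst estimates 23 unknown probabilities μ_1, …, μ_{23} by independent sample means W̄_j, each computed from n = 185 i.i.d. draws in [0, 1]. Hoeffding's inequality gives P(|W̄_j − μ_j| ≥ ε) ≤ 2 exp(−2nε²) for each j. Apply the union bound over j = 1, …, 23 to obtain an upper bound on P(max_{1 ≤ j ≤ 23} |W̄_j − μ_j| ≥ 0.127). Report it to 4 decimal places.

0.1178

Per-experiment Hoeffding bound: 2·exp(−2·185·0.127²) = 2·exp(−5.96773) = 0.0051201.
Union bound over 23 events: 23·0.0051201 = 0.11776.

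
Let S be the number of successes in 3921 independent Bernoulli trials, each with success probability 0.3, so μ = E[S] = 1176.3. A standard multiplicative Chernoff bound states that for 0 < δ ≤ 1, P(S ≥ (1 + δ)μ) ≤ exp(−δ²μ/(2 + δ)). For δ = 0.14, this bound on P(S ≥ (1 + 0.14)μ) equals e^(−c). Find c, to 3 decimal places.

10.774

c = δ²μ/(2 + δ) = 0.14²·1176.3/(2 + 0.14) = 10.7736.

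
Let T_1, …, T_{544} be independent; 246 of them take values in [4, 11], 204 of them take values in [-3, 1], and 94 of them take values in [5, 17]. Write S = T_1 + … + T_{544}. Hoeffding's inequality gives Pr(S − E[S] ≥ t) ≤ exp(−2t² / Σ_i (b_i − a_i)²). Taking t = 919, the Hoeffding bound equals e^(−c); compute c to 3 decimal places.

Σ(b_i − a_i)² = 246·7² + 204·4² + 94·12² = 28854.
c = 2t² / 28854 = 2·919² / 28854 = 58.5403.

58.540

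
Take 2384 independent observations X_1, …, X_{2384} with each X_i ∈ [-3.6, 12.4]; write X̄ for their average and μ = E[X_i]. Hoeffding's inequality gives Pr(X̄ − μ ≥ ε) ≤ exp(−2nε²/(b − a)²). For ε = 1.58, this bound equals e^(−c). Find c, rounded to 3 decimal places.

c = 2nε²/(b − a)² = 2·2384·1.58² / 16² = 46.4954.

46.495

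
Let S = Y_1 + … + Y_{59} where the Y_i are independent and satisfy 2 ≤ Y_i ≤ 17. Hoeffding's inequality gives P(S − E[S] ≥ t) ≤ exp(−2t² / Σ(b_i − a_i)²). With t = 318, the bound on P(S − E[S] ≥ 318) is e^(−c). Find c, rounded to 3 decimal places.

15.235

Σ(b_i − a_i)² = 59·(15)² = 13275.
c = 2t²/13275 = 2·318²/13275 = 15.2353.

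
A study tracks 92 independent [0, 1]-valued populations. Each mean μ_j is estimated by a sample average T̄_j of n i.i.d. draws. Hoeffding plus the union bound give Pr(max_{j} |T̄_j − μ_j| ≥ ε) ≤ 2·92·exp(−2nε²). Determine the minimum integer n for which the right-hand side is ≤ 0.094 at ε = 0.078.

623

Need 2·92·exp(−2nε²) ≤ 0.094, i.e. exp(−2nε²) ≤ 0.094/184.
So 2nε² ≥ ln(184/0.094) = 7.579396.
Hence n ≥ 7.579396/(2·0.078²) = 622.896.
The smallest integer n is 623.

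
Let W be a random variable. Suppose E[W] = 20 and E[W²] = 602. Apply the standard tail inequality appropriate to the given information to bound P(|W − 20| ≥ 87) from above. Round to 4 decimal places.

The first two moments determine the variance, so Chebyshev's inequality is the sharpest standard bound available.
Var(W) = E[W²] − (E[W])² = 602 − 400 = 202.
Chebyshev's inequality: P(|W − μ| ≥ t) ≤ Var(W)/t² = 202/7569 = 0.0267.

0.0267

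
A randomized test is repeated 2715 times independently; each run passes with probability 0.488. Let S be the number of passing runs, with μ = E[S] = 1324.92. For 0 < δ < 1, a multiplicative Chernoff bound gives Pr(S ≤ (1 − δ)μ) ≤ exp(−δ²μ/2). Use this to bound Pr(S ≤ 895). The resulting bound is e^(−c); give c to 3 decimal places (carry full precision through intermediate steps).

Write 895 = (1 − δ)μ, so δ = 1 − 895/1324.92 = 0.3244875…
Then the exponent is δ²μ/2 = (μ − 895)²/(2μ) = 69.751836.

69.752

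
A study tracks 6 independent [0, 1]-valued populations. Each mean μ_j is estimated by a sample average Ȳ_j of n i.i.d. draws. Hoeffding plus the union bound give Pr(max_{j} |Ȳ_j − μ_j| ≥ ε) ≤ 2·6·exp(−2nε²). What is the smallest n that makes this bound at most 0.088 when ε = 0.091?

297

Need 2·6·exp(−2nε²) ≤ 0.088, i.e. exp(−2nε²) ≤ 0.088/12.
So 2nε² ≥ ln(12/0.088) = 4.915325.
Hence n ≥ 4.915325/(2·0.091²) = 296.783.
The smallest integer n is 297.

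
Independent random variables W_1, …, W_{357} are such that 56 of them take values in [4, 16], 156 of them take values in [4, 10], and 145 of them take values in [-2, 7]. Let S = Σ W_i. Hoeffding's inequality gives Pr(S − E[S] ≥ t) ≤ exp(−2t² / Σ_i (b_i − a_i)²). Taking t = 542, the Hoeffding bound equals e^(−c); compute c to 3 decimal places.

23.108

Σ(b_i − a_i)² = 56·12² + 156·6² + 145·9² = 25425.
c = 2t² / 25425 = 2·542² / 25425 = 23.1083.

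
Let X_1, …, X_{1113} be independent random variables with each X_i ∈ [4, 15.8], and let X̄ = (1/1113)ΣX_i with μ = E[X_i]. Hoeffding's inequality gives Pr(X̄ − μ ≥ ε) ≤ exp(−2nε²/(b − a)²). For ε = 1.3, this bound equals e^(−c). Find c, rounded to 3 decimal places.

c = 2nε²/(b − a)² = 2·1113·1.3² / 11.8² = 27.0177.

27.018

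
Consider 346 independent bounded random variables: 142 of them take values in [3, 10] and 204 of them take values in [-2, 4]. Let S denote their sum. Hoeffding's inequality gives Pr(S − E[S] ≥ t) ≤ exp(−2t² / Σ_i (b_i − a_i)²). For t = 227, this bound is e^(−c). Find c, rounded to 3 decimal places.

Σ(b_i − a_i)² = 142·7² + 204·6² = 14302.
c = 2t² / 14302 = 2·227² / 14302 = 7.2058.

7.206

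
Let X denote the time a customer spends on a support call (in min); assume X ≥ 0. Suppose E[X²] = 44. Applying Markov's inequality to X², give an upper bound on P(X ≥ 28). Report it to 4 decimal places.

Since X ≥ 0, the event {X ≥ 28} is the same as {X² ≥ 784}.
Markov's inequality applied to X² gives P(X² ≥ 784) ≤ E[X²]/784 = 44/784 = 0.0561.

0.0561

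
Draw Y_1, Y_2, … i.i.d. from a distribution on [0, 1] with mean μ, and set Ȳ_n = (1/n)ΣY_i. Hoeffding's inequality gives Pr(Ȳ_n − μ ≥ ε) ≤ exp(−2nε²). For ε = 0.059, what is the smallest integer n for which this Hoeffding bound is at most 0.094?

340

Require exp(−2nε²) ≤ 0.094, i.e. 2nε² ≥ ln(1/0.094) = 2.364460.
So n ≥ 2.364460 / (2·0.059²) = 339.624.
The smallest integer n is 340.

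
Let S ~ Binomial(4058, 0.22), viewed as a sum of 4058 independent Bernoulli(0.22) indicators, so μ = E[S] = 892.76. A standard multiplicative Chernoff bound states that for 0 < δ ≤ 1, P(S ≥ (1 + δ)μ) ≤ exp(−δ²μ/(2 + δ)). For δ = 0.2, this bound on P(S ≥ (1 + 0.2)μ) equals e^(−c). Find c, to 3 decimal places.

16.232

c = δ²μ/(2 + δ) = 0.2²·892.76/(2 + 0.2) = 16.2320.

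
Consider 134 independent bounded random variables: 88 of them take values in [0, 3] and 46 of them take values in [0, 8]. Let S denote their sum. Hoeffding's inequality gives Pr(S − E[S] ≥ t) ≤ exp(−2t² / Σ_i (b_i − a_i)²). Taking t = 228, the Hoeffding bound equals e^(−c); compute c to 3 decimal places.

Σ(b_i − a_i)² = 88·3² + 46·8² = 3736.
c = 2t² / 3736 = 2·228² / 3736 = 27.8287.

27.829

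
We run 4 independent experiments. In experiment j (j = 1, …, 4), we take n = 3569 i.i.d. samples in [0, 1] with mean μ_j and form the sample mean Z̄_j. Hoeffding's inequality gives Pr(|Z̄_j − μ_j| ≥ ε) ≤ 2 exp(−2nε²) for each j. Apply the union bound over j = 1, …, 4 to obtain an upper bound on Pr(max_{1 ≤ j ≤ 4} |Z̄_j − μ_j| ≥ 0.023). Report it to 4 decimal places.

Per-experiment Hoeffding bound: 2·exp(−2·3569·0.023²) = 2·exp(−3.77600) = 0.045828.
Union bound over 4 events: 4·0.045828 = 0.18331.

0.1833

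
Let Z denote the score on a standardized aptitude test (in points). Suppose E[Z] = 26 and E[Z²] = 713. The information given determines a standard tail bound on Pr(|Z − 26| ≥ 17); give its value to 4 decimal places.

0.1280

The first two moments determine the variance, so Chebyshev's inequality is the sharpest standard bound available.
Var(Z) = E[Z²] − (E[Z])² = 713 − 676 = 37.
Chebyshev's inequality: Pr(|Z − μ| ≥ t) ≤ Var(Z)/t² = 37/289 = 0.1280.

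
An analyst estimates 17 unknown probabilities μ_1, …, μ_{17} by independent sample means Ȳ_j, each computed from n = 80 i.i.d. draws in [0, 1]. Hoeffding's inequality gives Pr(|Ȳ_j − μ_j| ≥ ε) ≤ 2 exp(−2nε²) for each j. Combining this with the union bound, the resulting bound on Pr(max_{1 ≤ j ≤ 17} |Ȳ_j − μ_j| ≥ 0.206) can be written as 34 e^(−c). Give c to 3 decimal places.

6.790

Union bound over the 17 events: Pr(max_{1 ≤ j ≤ 17} |Ȳ_j − μ_j| ≥ 0.206) ≤ 17·2·exp(−2nε²) = 34 exp(−2·80·0.206²).
So c = 2·80·0.206² = 6.7898.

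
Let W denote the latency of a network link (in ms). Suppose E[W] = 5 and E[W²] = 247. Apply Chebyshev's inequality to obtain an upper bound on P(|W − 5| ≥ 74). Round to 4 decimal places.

Var(W) = E[W²] − (E[W])² = 247 − 25 = 222.
Chebyshev's inequality: P(|W − μ| ≥ t) ≤ Var(W)/t² = 222/5476 = 0.0405.

0.0405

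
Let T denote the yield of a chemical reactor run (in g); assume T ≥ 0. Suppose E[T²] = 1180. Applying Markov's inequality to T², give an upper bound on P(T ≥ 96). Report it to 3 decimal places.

Since T ≥ 0, the event {T ≥ 96} is the same as {T² ≥ 9216}.
Markov's inequality applied to T² gives P(T² ≥ 9216) ≤ E[T²]/9216 = 1180/9216 = 0.1280.

0.128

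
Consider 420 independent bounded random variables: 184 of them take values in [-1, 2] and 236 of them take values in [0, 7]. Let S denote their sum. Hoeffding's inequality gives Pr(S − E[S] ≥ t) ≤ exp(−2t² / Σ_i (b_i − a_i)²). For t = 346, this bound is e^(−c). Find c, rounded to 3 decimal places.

Σ(b_i − a_i)² = 184·3² + 236·7² = 13220.
c = 2t² / 13220 = 2·346² / 13220 = 18.1113.

18.111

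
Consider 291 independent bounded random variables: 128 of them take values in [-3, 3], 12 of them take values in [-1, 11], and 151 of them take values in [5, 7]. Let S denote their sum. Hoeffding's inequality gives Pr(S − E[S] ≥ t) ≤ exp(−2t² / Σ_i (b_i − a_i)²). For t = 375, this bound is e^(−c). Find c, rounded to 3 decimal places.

40.526

Σ(b_i − a_i)² = 128·6² + 12·12² + 151·2² = 6940.
c = 2t² / 6940 = 2·375² / 6940 = 40.5259.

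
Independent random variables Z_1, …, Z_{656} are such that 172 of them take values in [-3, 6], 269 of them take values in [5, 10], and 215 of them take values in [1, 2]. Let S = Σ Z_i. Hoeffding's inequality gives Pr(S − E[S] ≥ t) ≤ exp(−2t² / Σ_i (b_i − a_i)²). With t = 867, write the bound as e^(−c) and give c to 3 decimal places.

Σ(b_i − a_i)² = 172·9² + 269·5² + 215·1² = 20872.
c = 2t² / 20872 = 2·867² / 20872 = 72.0285.

72.028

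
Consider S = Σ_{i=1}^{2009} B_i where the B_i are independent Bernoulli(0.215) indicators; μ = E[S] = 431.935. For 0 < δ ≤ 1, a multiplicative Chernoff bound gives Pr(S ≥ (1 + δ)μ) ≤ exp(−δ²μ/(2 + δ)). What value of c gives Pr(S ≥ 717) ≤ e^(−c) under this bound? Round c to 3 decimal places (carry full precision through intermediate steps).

70.728

Write 717 = (1 + δ)μ, so δ = 717/431.935 − 1 = 0.659972…
Then the exponent is δ²μ/(2 + δ) = (717 − μ)² / (μ·(2 + δ)) = 70.728156.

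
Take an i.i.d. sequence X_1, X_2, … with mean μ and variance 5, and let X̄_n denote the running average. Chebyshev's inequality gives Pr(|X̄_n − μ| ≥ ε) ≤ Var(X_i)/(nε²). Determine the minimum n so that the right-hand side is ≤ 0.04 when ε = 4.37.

Require 5/(n·4.37²) ≤ 0.04, i.e. n ≥ 5/(0.04·4.37²) = 6.546.
The smallest integer n is 7.

7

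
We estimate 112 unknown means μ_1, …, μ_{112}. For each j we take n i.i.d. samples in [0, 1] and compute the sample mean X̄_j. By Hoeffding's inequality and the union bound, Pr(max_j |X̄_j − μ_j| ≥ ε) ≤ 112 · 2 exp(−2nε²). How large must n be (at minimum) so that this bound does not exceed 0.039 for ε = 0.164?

161

Need 2·112·exp(−2nε²) ≤ 0.039, i.e. exp(−2nε²) ≤ 0.039/224.
So 2nε² ≥ ln(224/0.039) = 8.655840.
Hence n ≥ 8.655840/(2·0.164²) = 160.913.
The smallest integer n is 161.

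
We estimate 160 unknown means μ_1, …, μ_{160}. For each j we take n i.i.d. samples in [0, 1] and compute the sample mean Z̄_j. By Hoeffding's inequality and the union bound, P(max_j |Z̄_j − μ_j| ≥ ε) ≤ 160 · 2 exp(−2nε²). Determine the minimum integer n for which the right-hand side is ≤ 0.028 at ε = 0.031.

Need 2·160·exp(−2nε²) ≤ 0.028, i.e. exp(−2nε²) ≤ 0.028/320.
So 2nε² ≥ ln(320/0.028) = 9.343872.
Hence n ≥ 9.343872/(2·0.031²) = 4861.536.
The smallest integer n is 4862.

4862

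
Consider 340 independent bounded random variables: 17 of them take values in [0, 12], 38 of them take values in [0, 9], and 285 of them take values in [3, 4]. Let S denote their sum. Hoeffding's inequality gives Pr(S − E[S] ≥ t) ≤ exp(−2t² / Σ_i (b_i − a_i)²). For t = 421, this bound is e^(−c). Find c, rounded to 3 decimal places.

61.002

Σ(b_i − a_i)² = 17·12² + 38·9² + 285·1² = 5811.
c = 2t² / 5811 = 2·421² / 5811 = 61.0019.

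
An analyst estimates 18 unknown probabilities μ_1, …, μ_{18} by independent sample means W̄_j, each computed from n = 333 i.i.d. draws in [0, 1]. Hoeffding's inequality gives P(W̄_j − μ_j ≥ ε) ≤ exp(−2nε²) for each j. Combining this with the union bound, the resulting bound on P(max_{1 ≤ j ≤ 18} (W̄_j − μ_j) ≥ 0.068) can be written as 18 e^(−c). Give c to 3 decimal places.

Union bound over the 18 events: P(max_{1 ≤ j ≤ 18} (W̄_j − μ_j) ≥ 0.068) ≤ 18·exp(−2nε²) = 18 exp(−2·333·0.068²).
So c = 2·333·0.068² = 3.0796.

3.080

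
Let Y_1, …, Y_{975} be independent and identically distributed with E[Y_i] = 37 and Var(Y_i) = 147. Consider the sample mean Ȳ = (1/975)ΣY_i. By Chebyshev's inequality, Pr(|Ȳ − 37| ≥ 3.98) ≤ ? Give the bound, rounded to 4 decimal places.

0.0095

Var(Ȳ) = Var(Y_i)/n = 147/975 = 0.15077.
Chebyshev: Pr(|Ȳ − 37| ≥ 3.98) ≤ Var(Ȳ)/(3.98)² = 147/(975·3.98²) = 0.0095.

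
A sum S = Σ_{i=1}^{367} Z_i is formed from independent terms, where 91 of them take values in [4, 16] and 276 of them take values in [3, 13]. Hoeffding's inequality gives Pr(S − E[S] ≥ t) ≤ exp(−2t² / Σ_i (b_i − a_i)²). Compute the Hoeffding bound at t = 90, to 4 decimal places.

Σ(b_i − a_i)² = 91·12² + 276·10² = 40704.
Exponent = 2·90² / 40704 = 0.39800.
Bound = exp(−0.39800) = 0.67167.

0.6717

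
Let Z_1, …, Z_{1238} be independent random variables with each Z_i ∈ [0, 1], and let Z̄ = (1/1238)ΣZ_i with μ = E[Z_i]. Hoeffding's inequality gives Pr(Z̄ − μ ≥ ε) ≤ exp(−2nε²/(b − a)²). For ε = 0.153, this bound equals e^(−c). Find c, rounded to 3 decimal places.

c = 2nε²/(b − a)² = 2·1238·0.153² / 1² = 57.9607.

57.961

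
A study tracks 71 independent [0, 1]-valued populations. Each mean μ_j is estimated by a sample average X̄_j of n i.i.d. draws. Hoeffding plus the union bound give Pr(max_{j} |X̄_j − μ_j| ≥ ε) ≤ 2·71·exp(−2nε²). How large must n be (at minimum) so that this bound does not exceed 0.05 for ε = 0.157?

162

Need 2·71·exp(−2nε²) ≤ 0.05, i.e. exp(−2nε²) ≤ 0.05/142.
So 2nε² ≥ ln(142/0.05) = 7.951559.
Hence n ≥ 7.951559/(2·0.157²) = 161.296.
The smallest integer n is 162.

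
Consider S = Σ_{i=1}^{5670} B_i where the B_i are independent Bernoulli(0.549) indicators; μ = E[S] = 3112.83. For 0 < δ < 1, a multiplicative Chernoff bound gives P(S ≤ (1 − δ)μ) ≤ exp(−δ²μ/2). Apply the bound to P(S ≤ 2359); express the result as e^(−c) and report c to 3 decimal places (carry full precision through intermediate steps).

91.277

Write 2359 = (1 − δ)μ, so δ = 1 − 2359/3112.83 = 0.2421687…
Then the exponent is δ²μ/2 = (μ − 2359)²/(2μ) = 91.277016.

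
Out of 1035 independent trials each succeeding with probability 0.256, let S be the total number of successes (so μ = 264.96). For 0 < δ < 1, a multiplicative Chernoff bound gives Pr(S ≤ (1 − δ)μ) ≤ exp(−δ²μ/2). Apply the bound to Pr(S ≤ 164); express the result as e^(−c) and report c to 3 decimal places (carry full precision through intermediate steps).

19.235

Write 164 = (1 − δ)μ, so δ = 1 − 164/264.96 = 0.3810386…
Then the exponent is δ²μ/2 = (μ − 164)²/(2μ) = 19.234831.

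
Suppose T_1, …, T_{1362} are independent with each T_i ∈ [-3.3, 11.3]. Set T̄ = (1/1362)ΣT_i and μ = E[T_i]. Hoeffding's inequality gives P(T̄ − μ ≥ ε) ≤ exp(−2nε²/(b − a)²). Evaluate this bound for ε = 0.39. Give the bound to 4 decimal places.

0.1432

Exponent: 2nε²/(b − a)² = 2·1362·0.39² / 14.6² = 1.94371.
Bound = exp(−1.94371) = 0.14317.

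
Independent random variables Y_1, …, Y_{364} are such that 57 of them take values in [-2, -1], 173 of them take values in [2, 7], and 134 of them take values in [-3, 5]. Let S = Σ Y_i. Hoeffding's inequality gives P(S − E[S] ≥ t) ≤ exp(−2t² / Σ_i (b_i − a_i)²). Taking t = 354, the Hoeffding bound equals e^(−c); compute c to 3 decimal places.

19.342

Σ(b_i − a_i)² = 57·1² + 173·5² + 134·8² = 12958.
c = 2t² / 12958 = 2·354² / 12958 = 19.3419.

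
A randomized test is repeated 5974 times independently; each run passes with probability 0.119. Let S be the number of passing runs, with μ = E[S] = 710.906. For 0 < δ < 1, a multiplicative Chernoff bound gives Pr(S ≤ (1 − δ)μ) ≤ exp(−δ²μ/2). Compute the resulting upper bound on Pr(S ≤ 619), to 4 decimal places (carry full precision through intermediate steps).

0.0026

Write 619 = (1 − δ)μ, so δ = 1 − 619/710.906 = 0.1292801…
Then the exponent is δ²μ/2 = (μ − 619)²/(2μ) = 5.940809.
Bound = exp(−5.940809) = 0.00263.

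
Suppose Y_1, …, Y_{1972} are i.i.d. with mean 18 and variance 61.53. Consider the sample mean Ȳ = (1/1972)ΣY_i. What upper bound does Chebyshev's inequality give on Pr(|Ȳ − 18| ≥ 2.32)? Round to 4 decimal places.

0.0058

Var(Ȳ) = Var(Y_i)/n = 61.53/1972 = 0.031202.
Chebyshev: Pr(|Ȳ − 18| ≥ 2.32) ≤ Var(Ȳ)/(2.32)² = 61.53/(1972·2.32²) = 0.0058.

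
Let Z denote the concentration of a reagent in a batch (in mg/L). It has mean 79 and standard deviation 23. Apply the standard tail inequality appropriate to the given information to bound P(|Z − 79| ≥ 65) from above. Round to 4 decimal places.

Mean and variance are known, so Chebyshev's inequality applies.
Chebyshev: P(|Z − μ| ≥ t) ≤ Var(Z)/t².
Var(Z) = σ² = 23² = 529.
Bound = 529 / 4225 = 0.1252.

0.1252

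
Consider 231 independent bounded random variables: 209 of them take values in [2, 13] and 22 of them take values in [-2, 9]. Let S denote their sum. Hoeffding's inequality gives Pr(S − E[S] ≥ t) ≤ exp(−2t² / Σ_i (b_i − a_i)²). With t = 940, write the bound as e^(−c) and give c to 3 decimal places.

63.225

Σ(b_i − a_i)² = 209·11² + 22·11² = 27951.
c = 2t² / 27951 = 2·940² / 27951 = 63.2249.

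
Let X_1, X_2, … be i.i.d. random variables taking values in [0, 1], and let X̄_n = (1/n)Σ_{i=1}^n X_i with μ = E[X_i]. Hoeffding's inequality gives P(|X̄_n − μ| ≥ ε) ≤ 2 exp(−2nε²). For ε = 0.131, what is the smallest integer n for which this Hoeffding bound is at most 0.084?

93

Require 2·exp(−2nε²) ≤ 0.084, i.e. 2nε² ≥ ln(2/0.084) = 3.170086.
So n ≥ 3.170086 / (2·0.131²) = 92.363.
The smallest integer n is 93.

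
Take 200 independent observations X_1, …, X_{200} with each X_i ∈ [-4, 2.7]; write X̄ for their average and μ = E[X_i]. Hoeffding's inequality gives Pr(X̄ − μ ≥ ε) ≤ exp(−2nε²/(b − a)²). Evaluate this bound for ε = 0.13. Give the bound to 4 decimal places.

0.8602

Exponent: 2nε²/(b − a)² = 2·200·0.13² / 6.7² = 0.15059.
Bound = exp(−0.15059) = 0.86020.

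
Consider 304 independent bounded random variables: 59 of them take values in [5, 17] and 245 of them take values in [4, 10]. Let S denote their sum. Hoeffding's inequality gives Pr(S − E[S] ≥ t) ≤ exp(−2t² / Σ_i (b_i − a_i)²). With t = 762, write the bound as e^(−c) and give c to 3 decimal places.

Σ(b_i − a_i)² = 59·12² + 245·6² = 17316.
c = 2t² / 17316 = 2·762² / 17316 = 67.0644.

67.064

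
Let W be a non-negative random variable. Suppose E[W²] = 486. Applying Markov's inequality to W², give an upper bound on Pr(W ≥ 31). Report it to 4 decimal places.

Since W ≥ 0, the event {W ≥ 31} is the same as {W² ≥ 961}.
Markov's inequality applied to W² gives Pr(W² ≥ 961) ≤ E[W²]/961 = 486/961 = 0.5057.

0.5057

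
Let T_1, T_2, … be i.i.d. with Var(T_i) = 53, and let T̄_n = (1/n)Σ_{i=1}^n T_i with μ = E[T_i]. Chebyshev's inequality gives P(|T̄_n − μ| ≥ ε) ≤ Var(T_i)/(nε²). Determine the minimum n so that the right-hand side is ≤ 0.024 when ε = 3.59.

172

Require 53/(n·3.59²) ≤ 0.024, i.e. n ≥ 53/(0.024·3.59²) = 171.347.
The smallest integer n is 172.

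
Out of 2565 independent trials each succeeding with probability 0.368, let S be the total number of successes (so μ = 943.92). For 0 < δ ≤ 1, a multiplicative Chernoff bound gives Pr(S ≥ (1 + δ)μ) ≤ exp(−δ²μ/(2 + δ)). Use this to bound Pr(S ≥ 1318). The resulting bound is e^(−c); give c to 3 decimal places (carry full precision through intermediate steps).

Write 1318 = (1 + δ)μ, so δ = 1318/943.92 − 1 = 0.3963048…
Then the exponent is δ²μ/(2 + δ) = (1318 − μ)² / (μ·(2 + δ)) = 61.865957.

61.866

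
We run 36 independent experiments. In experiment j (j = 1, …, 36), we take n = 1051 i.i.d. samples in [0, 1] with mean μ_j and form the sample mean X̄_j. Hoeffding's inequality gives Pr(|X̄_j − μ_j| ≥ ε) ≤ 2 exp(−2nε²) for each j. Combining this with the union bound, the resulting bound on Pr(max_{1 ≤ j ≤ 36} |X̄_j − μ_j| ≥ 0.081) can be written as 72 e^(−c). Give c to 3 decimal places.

13.791

Union bound over the 36 events: Pr(max_{1 ≤ j ≤ 36} |X̄_j − μ_j| ≥ 0.081) ≤ 36·2·exp(−2nε²) = 72 exp(−2·1051·0.081²).
So c = 2·1051·0.081² = 13.7912.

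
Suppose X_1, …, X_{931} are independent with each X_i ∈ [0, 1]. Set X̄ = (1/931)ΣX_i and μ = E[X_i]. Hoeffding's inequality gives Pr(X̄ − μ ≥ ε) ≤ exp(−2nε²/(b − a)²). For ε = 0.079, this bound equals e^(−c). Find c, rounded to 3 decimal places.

11.621

c = 2nε²/(b − a)² = 2·931·0.079² / 1² = 11.6207.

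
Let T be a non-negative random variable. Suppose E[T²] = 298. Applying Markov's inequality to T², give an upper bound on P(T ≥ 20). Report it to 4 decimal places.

0.7450

Since T ≥ 0, the event {T ≥ 20} is the same as {T² ≥ 400}.
Markov's inequality applied to T² gives P(T² ≥ 400) ≤ E[T²]/400 = 298/400 = 0.7450.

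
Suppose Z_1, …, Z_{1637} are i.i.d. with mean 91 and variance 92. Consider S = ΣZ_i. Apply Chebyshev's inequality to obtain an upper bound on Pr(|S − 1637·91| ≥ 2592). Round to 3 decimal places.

Var(S) = n·Var(Z_i) = 1637·92 = 150604.
Chebyshev: Pr(|S − 1637·91| ≥ 2592) ≤ Var(S)/2592² = 150604/6718464 = 0.0224.

0.022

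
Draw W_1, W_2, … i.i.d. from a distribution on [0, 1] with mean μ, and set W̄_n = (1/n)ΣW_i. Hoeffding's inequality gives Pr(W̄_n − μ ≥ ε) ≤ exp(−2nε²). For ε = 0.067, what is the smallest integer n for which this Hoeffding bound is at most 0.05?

334

Require exp(−2nε²) ≤ 0.05, i.e. 2nε² ≥ ln(1/0.05) = 2.995732.
So n ≥ 2.995732 / (2·0.067²) = 333.675.
The smallest integer n is 334.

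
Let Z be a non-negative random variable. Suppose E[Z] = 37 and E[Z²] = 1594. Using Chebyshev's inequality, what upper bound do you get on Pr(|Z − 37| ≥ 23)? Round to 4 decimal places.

0.4253

Var(Z) = E[Z²] − (E[Z])² = 1594 − 1369 = 225.
Chebyshev's inequality: Pr(|Z − μ| ≥ t) ≤ Var(Z)/t² = 225/529 = 0.4253.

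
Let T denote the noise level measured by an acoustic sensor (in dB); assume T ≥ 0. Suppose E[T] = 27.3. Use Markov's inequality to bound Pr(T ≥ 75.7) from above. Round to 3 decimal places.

0.361

Markov's inequality: for a non-negative random variable, Pr(T ≥ a) ≤ E[T]/a.
Here E[T] = 27.3 and a = 75.7, so the bound is 27.3/75.7 = 0.3606.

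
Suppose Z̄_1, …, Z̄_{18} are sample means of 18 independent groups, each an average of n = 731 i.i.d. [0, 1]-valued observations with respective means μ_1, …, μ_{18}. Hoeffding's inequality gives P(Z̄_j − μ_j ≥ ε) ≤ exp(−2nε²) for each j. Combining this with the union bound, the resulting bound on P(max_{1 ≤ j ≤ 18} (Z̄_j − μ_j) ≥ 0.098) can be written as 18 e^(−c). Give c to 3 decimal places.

Union bound over the 18 events: P(max_{1 ≤ j ≤ 18} (Z̄_j − μ_j) ≥ 0.098) ≤ 18·exp(−2nε²) = 18 exp(−2·731·0.098²).
So c = 2·731·0.098² = 14.0410.

14.041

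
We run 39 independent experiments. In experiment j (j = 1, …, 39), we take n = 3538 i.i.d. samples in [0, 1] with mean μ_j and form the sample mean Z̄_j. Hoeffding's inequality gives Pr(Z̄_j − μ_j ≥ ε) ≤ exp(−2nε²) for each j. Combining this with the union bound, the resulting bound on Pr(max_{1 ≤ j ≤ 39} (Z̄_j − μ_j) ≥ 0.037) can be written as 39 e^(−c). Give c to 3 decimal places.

9.687

Union bound over the 39 events: Pr(max_{1 ≤ j ≤ 39} (Z̄_j − μ_j) ≥ 0.037) ≤ 39·exp(−2nε²) = 39 exp(−2·3538·0.037²).
So c = 2·3538·0.037² = 9.6870.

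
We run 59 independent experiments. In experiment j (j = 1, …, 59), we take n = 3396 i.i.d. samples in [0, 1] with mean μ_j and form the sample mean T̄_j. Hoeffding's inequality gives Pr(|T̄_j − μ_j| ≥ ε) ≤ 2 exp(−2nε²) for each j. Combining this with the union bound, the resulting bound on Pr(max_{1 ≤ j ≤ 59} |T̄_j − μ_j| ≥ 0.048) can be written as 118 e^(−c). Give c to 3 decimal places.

15.649

Union bound over the 59 events: Pr(max_{1 ≤ j ≤ 59} |T̄_j − μ_j| ≥ 0.048) ≤ 59·2·exp(−2nε²) = 118 exp(−2·3396·0.048²).
So c = 2·3396·0.048² = 15.6488.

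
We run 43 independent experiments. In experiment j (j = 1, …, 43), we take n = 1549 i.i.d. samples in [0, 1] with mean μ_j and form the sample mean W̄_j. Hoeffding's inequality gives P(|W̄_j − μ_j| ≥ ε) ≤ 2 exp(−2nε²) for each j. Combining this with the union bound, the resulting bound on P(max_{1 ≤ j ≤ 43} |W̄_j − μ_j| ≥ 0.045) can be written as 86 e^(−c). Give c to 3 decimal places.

Union bound over the 43 events: P(max_{1 ≤ j ≤ 43} |W̄_j − μ_j| ≥ 0.045) ≤ 43·2·exp(−2nε²) = 86 exp(−2·1549·0.045²).
So c = 2·1549·0.045² = 6.2735.

6.273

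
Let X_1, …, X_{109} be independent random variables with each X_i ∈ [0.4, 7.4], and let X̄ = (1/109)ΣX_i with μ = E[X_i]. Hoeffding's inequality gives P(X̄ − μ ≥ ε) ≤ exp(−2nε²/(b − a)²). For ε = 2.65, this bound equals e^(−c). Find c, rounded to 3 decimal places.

31.243

c = 2nε²/(b − a)² = 2·109·2.65² / 7² = 31.2430.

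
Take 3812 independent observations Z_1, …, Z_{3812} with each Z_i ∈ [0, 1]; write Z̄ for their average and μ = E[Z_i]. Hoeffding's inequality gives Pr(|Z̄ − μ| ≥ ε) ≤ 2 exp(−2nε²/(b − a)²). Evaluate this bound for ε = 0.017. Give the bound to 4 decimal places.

Exponent: 2nε²/(b − a)² = 2·3812·0.017² / 1² = 2.20334.
Bound = 2·exp(−2.20334) = 0.22087.

0.2209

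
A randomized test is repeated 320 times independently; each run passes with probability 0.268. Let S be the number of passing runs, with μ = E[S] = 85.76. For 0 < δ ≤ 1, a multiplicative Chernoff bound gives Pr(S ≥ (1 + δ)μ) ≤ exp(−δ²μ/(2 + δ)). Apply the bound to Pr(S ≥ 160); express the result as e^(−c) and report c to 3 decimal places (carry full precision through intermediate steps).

Write 160 = (1 + δ)μ, so δ = 160/85.76 − 1 = 0.8656716…
Then the exponent is δ²μ/(2 + δ) = (160 − μ)² / (μ·(2 + δ)) = 22.426667.

22.427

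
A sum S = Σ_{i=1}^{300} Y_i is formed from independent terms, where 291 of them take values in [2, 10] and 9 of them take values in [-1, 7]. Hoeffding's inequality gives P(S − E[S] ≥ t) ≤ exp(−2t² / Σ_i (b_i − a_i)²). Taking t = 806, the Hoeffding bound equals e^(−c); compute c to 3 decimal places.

67.670

Σ(b_i − a_i)² = 291·8² + 9·8² = 19200.
c = 2t² / 19200 = 2·806² / 19200 = 67.6704.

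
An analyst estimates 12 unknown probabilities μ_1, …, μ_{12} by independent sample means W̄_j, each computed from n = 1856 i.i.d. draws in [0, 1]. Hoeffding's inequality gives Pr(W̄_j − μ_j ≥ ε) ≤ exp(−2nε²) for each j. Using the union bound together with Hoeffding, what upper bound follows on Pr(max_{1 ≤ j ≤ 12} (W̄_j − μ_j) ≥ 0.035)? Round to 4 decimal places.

0.1272

Per-experiment Hoeffding bound: exp(−2·1856·0.035²) = exp(−4.54720) = 0.010597.
Union bound over 12 events: 12·0.010597 = 0.12716.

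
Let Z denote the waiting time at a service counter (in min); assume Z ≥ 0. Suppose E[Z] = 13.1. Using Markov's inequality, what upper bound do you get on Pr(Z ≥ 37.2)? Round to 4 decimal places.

Markov's inequality: for a non-negative random variable, Pr(Z ≥ a) ≤ E[Z]/a.
Here E[Z] = 13.1 and a = 37.2, so the bound is 13.1/37.2 = 0.3522.

0.3522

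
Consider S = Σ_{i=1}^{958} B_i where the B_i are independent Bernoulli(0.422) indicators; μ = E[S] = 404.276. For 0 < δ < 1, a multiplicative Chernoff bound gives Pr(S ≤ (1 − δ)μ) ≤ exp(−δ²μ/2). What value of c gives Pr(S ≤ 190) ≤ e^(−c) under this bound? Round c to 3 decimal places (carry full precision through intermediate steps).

56.786

Write 190 = (1 − δ)μ, so δ = 1 − 190/404.276 = 0.530024…
Then the exponent is δ²μ/2 = (μ − 190)²/(2μ) = 56.785716.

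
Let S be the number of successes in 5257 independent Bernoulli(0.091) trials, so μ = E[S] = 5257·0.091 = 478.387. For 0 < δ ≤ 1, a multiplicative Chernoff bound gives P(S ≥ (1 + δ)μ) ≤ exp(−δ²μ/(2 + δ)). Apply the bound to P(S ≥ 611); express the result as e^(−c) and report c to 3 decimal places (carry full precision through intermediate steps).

Write 611 = (1 + δ)μ, so δ = 611/478.387 − 1 = 0.2772086…
Then the exponent is δ²μ/(2 + δ) = (611 − μ)² / (μ·(2 + δ)) = 16.143214.

16.143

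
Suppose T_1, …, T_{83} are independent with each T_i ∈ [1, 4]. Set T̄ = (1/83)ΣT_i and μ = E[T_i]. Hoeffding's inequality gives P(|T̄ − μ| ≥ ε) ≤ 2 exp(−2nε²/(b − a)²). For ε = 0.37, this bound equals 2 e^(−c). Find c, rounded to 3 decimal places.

c = 2nε²/(b − a)² = 2·83·0.37² / 3² = 2.5250.

2.525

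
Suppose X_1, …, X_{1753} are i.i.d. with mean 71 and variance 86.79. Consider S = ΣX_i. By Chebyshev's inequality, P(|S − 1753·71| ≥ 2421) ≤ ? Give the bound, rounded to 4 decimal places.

0.0260

Var(S) = n·Var(X_i) = 1753·86.79 = 152142.87.
Chebyshev: P(|S − 1753·71| ≥ 2421) ≤ Var(S)/2421² = 152142.87/5861241 = 0.0260.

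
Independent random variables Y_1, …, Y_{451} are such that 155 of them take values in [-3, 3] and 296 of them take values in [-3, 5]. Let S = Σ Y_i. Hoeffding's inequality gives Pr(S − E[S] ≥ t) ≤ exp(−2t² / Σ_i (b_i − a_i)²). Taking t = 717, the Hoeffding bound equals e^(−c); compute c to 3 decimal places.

41.925

Σ(b_i − a_i)² = 155·6² + 296·8² = 24524.
c = 2t² / 24524 = 2·717² / 24524 = 41.9254.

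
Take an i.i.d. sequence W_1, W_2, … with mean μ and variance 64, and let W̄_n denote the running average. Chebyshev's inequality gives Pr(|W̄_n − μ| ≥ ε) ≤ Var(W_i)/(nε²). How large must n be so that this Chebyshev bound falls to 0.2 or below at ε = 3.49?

27

Require 64/(n·3.49²) ≤ 0.2, i.e. n ≥ 64/(0.2·3.49²) = 26.272.
The smallest integer n is 27.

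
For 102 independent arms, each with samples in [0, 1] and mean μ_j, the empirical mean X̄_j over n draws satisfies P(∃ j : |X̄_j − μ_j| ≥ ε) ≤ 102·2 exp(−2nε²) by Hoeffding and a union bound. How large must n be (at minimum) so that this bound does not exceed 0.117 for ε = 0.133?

Need 2·102·exp(−2nε²) ≤ 0.117, i.e. exp(−2nε²) ≤ 0.117/204.
So 2nε² ≥ ln(204/0.117) = 7.463701.
Hence n ≥ 7.463701/(2·0.133²) = 210.970.
The smallest integer n is 211.

211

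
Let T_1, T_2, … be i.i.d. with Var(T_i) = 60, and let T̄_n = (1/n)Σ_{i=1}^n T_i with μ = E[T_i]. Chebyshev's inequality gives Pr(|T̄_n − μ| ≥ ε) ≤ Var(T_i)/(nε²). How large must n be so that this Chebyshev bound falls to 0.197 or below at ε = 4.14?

18

Require 60/(n·4.14²) ≤ 0.197, i.e. n ≥ 60/(0.197·4.14²) = 17.770.
The smallest integer n is 18.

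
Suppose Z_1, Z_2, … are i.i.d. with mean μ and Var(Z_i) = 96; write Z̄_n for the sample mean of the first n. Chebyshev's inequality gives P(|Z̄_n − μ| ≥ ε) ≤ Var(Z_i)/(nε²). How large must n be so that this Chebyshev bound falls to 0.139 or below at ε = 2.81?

Require 96/(n·2.81²) ≤ 0.139, i.e. n ≥ 96/(0.139·2.81²) = 87.467.
The smallest integer n is 88.

88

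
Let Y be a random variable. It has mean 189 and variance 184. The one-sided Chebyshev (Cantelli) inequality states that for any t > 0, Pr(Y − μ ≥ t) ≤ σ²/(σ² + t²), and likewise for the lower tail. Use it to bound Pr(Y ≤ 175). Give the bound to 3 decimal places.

0.484

Here σ² = 184 and t = 14, so σ² + t² = 380.
Cantelli's bound: 184/380 = 0.4842.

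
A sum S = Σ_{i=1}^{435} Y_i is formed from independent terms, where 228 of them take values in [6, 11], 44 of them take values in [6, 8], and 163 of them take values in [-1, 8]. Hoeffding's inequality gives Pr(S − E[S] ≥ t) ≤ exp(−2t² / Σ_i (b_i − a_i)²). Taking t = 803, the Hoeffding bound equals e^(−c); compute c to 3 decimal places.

Σ(b_i − a_i)² = 228·5² + 44·2² + 163·9² = 19079.
c = 2t² / 19079 = 2·803² / 19079 = 67.5936.

67.594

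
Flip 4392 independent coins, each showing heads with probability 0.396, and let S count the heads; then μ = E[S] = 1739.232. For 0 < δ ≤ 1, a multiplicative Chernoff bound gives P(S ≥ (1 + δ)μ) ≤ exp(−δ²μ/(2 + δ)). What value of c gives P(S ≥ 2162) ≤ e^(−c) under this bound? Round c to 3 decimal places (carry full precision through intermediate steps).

Write 2162 = (1 + δ)μ, so δ = 2162/1739.232 − 1 = 0.2430774…
Then the exponent is δ²μ/(2 + δ) = (2162 − μ)² / (μ·(2 + δ)) = 45.814446.

45.814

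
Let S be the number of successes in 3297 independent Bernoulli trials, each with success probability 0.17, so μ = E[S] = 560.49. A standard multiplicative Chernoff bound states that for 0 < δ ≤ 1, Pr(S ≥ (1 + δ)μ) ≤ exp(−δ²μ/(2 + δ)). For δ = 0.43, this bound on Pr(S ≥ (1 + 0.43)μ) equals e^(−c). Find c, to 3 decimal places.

c = δ²μ/(2 + δ) = 0.43²·560.49/(2 + 0.43) = 42.6480.

42.648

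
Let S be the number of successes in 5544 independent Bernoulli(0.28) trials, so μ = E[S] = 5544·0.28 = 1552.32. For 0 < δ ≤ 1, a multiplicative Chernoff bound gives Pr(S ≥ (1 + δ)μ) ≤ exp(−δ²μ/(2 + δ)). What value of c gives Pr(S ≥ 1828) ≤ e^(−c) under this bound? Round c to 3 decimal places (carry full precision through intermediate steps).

22.483

Write 1828 = (1 + δ)μ, so δ = 1828/1552.32 − 1 = 0.1775922…
Then the exponent is δ²μ/(2 + δ) = (1828 − μ)² / (μ·(2 + δ)) = 22.482919.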